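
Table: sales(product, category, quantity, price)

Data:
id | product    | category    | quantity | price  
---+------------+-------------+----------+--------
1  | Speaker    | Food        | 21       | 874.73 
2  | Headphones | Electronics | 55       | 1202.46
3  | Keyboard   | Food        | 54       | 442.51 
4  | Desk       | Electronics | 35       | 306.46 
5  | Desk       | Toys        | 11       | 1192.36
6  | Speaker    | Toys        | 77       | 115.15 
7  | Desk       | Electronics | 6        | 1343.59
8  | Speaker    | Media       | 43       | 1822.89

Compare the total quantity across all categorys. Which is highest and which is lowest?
SELECT category, SUM(quantity)
FROM sales
GROUP BY category
ORDER BY SUM(quantity)

All groups:
  Media: 43
  Food: 75
  Toys: 88
  Electronics: 96

Highest: Electronics (96)
Lowest: Media (43)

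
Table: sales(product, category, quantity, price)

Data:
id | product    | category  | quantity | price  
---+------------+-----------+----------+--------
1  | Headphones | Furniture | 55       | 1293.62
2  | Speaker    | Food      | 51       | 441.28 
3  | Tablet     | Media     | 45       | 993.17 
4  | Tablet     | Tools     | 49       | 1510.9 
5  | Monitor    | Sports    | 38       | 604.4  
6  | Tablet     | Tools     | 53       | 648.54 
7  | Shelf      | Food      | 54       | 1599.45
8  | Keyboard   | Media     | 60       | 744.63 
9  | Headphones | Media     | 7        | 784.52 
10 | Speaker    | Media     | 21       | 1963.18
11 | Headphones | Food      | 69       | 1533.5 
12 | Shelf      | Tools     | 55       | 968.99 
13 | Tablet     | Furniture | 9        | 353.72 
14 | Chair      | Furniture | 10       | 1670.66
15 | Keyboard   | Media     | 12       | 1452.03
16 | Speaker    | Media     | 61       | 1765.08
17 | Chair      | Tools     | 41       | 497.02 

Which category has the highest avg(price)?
SELECT category, AVG(price) as val
FROM sales
GROUP BY category
ORDER BY val DESC
LIMIT 1

Result: Media with avg(price) = 1283.77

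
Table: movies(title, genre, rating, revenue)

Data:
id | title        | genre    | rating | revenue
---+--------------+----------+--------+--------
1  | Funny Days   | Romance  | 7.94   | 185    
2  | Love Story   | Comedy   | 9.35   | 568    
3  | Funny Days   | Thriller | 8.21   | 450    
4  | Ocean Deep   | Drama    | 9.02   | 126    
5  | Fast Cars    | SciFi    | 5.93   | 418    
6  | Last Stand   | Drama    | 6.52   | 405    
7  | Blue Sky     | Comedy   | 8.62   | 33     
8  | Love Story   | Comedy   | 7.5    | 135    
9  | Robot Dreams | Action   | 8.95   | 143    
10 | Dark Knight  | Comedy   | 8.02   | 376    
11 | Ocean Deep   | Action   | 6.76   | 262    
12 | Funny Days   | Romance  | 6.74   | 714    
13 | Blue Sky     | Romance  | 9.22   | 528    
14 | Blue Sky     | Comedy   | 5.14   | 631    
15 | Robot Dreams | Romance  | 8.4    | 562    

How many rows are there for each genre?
SELECT genre, COUNT(*) as count
FROM movies
GROUP BY genre

Result:
  Action: 2
  Comedy: 5
  Drama: 2
  Romance: 4
  SciFi: 1
  Thriller: 1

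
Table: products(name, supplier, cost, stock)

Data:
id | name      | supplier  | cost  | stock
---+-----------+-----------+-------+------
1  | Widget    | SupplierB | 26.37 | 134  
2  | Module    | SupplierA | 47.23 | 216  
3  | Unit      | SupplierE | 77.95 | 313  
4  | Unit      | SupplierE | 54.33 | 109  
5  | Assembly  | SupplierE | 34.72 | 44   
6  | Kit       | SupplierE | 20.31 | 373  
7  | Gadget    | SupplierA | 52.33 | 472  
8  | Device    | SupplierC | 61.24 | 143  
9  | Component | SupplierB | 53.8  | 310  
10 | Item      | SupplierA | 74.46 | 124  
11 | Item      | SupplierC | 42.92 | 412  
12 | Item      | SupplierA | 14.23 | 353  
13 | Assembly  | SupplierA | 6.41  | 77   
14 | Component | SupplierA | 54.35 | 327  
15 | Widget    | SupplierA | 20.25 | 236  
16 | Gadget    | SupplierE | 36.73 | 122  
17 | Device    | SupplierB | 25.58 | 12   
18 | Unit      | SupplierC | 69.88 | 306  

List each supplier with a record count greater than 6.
SELECT supplier, COUNT(*) as cnt
FROM products
GROUP BY supplier
HAVING COUNT(*) > 6

Result:
  SupplierA: 7

Note: HAVING filters groups after aggregation, WHERE filters rows before.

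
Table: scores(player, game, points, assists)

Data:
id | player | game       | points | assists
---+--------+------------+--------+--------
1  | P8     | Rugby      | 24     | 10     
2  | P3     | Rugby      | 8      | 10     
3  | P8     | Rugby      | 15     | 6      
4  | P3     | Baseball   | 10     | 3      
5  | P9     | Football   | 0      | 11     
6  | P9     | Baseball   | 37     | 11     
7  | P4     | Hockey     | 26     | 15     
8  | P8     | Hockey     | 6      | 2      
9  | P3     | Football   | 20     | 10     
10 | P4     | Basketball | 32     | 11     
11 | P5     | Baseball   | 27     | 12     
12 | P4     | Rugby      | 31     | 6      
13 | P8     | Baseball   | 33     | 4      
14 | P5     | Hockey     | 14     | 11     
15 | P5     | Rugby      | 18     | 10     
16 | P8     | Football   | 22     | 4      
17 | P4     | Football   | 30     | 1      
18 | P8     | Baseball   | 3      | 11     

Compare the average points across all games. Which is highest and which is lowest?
SELECT game, AVG(points)
FROM scores
GROUP BY game
ORDER BY AVG(points)

All groups:
  Hockey: 15.33
  Football: 18.00
  Rugby: 19.20
  Baseball: 22.00
  Basketball: 32.00

Highest: Basketball (32.00)
Lowest: Hockey (15.33)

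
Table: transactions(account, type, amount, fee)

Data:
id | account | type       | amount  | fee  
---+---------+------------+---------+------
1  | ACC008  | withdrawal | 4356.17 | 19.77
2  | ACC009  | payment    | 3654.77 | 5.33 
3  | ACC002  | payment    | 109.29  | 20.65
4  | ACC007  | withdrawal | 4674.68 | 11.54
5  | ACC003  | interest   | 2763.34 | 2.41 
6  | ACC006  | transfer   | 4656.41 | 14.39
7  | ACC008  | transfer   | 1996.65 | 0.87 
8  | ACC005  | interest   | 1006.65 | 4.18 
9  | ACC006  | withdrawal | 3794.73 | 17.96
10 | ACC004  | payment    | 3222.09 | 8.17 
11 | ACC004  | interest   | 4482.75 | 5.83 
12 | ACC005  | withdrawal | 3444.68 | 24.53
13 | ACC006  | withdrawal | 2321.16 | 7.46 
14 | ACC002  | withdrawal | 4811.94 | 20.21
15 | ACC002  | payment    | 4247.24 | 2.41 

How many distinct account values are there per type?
SELECT type, COUNT(DISTINCT account)
FROM transactions
GROUP BY type

Result:
  interest: 3 distinct
  payment: 3 distinct
  transfer: 2 distinct
  withdrawal: 5 distinct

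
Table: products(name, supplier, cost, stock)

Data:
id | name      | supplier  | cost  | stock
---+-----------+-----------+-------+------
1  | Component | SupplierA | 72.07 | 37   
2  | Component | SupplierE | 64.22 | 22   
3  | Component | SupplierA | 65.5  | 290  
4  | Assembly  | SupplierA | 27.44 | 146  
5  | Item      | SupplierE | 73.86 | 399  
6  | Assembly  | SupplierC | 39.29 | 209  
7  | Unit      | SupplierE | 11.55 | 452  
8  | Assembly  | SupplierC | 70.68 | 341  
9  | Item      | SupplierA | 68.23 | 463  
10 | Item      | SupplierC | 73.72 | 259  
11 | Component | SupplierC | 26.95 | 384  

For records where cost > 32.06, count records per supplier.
SELECT supplier, COUNT(*)
FROM products
WHERE cost > 32.06
GROUP BY supplier

Note: WHERE filters rows before grouping.

Result:
  SupplierA: 3
  SupplierC: 3
  SupplierE: 2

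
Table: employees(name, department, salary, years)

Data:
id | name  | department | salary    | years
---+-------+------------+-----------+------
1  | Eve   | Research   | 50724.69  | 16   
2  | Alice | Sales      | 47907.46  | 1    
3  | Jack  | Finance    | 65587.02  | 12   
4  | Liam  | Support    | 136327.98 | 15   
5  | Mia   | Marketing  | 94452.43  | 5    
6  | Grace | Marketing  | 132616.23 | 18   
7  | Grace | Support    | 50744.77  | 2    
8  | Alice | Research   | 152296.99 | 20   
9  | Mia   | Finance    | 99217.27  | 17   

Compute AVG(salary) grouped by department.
SELECT department, AVG(salary) as result
FROM employees
GROUP BY department

Result:
  Finance: 82402.15
  Marketing: 113534.33
  Research: 101510.84
  Sales: 47907.46
  Support: 93536.38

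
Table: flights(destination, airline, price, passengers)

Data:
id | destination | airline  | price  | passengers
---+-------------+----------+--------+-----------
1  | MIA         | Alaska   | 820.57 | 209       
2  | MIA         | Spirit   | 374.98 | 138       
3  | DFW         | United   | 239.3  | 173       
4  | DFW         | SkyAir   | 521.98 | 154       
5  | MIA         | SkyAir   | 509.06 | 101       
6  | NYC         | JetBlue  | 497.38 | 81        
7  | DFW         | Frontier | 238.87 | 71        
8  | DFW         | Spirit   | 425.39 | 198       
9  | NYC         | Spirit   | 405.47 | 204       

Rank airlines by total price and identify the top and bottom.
SELECT airline, SUM(price)
FROM flights
GROUP BY airline
ORDER BY SUM(price)

All groups:
  Frontier: 238.87
  United: 239.30
  JetBlue: 497.38
  Alaska: 820.57
  SkyAir: 1031.04
  Spirit: 1205.84

Highest: Spirit (1205.84)
Lowest: Frontier (238.87)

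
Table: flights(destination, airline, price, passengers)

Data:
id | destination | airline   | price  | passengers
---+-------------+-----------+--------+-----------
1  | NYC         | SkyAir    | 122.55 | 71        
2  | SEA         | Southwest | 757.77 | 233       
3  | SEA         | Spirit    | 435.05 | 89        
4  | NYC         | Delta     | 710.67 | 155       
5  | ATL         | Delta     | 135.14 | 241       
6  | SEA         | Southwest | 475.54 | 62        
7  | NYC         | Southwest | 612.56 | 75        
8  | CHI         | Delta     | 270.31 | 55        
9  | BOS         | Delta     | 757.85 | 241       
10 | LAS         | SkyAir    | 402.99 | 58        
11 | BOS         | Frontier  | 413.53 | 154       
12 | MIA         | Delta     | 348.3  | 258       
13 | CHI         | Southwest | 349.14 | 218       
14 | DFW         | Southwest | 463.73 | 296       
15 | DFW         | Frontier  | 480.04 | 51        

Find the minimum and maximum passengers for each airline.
SELECT airline, MIN(passengers), MAX(passengers)
FROM flights
GROUP BY airline

Result:
  Delta: min=55, max=258
  Frontier: min=51, max=154
  SkyAir: min=58, max=71
  Southwest: min=62, max=296
  Spirit: min=89, max=89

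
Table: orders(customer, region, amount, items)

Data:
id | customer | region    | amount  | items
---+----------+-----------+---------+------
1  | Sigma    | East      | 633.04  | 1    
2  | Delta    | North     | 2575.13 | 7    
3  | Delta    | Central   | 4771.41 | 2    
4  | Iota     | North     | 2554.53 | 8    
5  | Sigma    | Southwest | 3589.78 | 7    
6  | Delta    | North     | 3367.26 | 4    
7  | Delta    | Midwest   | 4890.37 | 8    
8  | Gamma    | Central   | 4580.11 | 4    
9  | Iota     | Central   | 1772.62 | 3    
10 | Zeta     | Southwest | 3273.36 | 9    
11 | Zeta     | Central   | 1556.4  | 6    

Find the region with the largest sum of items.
SELECT region, SUM(items) as val
FROM orders
GROUP BY region
ORDER BY val DESC
LIMIT 1

Result: North with sum(items) = 19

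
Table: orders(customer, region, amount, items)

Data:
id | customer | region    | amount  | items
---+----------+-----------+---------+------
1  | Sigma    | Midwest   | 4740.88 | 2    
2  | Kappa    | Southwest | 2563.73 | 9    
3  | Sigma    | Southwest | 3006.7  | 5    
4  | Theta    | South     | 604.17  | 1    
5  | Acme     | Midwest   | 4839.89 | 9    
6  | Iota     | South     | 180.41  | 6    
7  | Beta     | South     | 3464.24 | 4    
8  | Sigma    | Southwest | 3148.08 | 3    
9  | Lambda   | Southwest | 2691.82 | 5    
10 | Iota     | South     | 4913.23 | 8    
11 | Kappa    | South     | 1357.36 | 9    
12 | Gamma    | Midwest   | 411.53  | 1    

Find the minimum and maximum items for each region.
SELECT region, MIN(items), MAX(items)
FROM orders
GROUP BY region

Result:
  Midwest: min=1, max=9
  South: min=1, max=9
  Southwest: min=3, max=9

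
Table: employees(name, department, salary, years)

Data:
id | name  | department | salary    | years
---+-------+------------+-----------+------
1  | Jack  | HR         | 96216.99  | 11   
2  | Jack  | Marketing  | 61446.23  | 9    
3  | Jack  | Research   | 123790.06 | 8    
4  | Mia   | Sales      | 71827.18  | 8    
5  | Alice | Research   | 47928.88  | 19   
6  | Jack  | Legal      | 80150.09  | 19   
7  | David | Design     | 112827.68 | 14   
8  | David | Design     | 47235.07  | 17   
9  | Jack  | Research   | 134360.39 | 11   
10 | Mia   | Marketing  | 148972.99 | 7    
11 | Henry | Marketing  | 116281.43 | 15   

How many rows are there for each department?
SELECT department, COUNT(*) as count
FROM employees
GROUP BY department

Result:
  Design: 2
  HR: 1
  Legal: 1
  Marketing: 3
  Research: 3
  Sales: 1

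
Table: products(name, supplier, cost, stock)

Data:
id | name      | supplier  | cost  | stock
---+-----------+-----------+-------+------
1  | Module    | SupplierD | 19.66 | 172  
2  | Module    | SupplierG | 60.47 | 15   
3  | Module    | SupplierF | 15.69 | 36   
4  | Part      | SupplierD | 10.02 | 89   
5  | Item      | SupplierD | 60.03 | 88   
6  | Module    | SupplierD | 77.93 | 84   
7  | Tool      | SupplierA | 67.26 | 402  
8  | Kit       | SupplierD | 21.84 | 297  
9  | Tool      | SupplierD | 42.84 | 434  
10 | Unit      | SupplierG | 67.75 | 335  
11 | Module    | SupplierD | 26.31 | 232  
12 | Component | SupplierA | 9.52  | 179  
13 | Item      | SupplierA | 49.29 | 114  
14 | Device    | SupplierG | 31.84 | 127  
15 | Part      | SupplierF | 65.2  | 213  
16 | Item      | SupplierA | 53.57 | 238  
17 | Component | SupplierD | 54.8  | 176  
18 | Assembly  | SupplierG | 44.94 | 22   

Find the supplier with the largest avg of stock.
SELECT supplier, AVG(stock) as val
FROM products
GROUP BY supplier
ORDER BY val DESC
LIMIT 1

Result: SupplierA with avg(stock) = 233.25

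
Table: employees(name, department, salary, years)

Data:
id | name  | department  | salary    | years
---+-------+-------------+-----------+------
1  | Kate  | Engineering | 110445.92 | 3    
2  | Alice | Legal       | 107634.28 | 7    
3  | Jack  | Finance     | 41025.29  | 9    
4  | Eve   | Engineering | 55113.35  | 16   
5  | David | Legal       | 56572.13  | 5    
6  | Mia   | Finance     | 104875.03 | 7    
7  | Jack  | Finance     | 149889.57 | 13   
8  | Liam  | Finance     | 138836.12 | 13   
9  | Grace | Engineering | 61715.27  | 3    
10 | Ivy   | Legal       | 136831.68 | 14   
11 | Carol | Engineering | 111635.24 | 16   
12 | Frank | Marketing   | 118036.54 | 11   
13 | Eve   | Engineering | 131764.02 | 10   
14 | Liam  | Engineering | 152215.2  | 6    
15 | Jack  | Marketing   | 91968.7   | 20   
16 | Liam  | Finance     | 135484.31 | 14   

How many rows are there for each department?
SELECT department, COUNT(*) as count
FROM employees
GROUP BY department

Result:
  Engineering: 6
  Finance: 5
  Legal: 3
  Marketing: 2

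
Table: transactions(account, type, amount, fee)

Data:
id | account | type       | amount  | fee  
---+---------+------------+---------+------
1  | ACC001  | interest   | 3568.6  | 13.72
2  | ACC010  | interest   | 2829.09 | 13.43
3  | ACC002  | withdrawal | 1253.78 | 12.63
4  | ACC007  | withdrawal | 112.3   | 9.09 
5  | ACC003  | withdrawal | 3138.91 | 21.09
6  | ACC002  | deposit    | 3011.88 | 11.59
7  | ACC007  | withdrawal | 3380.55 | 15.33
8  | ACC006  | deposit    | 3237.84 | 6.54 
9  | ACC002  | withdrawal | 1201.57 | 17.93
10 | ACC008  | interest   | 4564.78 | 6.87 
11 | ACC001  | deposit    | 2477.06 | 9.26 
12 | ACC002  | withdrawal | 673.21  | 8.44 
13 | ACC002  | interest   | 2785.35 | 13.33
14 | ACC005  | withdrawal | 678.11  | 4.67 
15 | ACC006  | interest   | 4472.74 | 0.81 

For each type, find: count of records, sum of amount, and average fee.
SELECT type,
       COUNT(*) as cnt,
       SUM(amount) as total_amount,
       AVG(fee) as avg_fee
FROM transactions
GROUP BY type

Result:
  deposit: 3 records, 8726.78 total amount, 9.13 avg fee
  interest: 5 records, 18220.56 total amount, 9.63 avg fee
  withdrawal: 7 records, 10438.43 total amount, 12.74 avg fee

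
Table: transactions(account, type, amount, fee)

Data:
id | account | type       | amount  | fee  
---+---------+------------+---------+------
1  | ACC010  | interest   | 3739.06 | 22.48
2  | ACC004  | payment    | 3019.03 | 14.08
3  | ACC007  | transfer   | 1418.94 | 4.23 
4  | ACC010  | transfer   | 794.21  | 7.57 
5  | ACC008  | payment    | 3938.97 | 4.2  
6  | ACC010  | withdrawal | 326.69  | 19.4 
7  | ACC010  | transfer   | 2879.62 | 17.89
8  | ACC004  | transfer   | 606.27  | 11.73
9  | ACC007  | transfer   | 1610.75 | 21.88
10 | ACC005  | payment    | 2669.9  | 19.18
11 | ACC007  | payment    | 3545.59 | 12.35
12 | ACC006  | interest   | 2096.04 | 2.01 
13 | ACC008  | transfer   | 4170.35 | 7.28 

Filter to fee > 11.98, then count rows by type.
SELECT type, COUNT(*)
FROM transactions
WHERE fee > 11.98
GROUP BY type

Note: WHERE filters rows before grouping.

Result:
  interest: 1
  payment: 3
  transfer: 2
  withdrawal: 1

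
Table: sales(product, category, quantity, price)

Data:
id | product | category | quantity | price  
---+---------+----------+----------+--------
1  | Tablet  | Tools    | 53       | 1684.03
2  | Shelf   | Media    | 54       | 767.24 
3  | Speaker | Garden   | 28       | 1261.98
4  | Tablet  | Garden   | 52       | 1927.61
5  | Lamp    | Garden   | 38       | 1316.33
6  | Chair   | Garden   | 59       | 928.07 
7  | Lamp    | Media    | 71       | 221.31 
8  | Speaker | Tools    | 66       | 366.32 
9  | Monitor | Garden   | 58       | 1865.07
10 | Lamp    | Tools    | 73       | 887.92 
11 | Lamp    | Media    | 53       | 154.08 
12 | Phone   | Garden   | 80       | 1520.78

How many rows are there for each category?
SELECT category, COUNT(*) as count
FROM sales
GROUP BY category

Result:
  Garden: 6
  Media: 3
  Tools: 3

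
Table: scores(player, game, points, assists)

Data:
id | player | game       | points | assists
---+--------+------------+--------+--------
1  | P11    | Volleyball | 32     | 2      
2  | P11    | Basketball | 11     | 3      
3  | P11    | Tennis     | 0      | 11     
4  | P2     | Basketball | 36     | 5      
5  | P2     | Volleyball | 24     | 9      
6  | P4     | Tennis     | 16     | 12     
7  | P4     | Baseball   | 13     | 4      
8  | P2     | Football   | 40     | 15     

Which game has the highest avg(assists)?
SELECT game, AVG(assists) as val
FROM scores
GROUP BY game
ORDER BY val DESC
LIMIT 1

Result: Football with avg(assists) = 15.00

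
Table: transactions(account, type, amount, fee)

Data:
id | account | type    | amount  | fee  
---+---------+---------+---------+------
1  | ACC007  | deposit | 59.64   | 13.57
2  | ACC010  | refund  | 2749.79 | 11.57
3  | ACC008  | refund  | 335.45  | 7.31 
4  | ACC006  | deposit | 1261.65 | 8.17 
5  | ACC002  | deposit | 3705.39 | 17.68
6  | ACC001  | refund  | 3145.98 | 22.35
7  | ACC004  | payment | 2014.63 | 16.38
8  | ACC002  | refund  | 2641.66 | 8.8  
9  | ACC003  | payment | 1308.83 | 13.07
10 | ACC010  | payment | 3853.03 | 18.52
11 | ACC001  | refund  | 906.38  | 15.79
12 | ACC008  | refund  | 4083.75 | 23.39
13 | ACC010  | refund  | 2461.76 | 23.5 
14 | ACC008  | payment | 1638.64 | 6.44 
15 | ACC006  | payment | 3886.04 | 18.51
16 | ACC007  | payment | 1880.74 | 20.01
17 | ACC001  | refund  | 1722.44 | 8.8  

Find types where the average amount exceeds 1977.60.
SELECT type, AVG(amount)
FROM transactions
GROUP BY type
HAVING AVG(amount) > 1977.60

Result:
  payment: avg=2430.32
  refund: avg=2255.90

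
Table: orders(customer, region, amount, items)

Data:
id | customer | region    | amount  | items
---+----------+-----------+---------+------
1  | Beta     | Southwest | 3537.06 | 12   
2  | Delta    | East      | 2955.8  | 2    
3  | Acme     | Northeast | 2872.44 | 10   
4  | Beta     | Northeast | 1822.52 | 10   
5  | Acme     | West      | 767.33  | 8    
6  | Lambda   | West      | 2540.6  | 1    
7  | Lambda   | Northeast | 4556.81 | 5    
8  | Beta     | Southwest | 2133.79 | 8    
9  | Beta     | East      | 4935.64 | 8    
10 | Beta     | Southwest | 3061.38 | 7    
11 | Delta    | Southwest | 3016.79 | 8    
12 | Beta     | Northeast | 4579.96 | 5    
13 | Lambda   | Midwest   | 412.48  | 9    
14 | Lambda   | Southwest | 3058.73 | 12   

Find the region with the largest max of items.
SELECT region, MAX(items) as val
FROM orders
GROUP BY region
ORDER BY val DESC
LIMIT 1

Result: Southwest with max(items) = 12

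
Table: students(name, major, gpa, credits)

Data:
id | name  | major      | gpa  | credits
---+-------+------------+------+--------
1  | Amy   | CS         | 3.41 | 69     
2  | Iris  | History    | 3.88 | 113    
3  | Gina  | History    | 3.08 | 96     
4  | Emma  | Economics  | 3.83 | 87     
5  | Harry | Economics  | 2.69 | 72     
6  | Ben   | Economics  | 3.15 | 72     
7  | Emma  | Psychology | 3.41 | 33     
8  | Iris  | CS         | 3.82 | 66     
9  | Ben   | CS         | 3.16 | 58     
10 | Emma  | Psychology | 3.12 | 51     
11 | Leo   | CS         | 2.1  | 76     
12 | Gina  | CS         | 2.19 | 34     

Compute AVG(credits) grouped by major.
SELECT major, AVG(credits) as result
FROM students
GROUP BY major

Result:
  CS: 60.60
  Economics: 77.00
  History: 104.50
  Psychology: 42.00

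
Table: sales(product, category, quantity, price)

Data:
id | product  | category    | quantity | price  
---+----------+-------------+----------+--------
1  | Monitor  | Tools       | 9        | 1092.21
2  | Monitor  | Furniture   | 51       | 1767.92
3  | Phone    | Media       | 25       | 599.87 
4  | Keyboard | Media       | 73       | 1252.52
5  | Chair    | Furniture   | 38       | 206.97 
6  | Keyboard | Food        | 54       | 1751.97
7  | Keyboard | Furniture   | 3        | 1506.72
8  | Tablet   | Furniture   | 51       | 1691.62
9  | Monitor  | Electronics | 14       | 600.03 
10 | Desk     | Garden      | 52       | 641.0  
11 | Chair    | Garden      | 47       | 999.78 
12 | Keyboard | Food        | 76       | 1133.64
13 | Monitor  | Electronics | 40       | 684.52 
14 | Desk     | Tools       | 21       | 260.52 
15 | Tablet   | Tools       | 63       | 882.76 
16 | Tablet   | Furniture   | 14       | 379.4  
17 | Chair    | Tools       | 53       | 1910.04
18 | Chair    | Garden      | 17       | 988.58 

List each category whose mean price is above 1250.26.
SELECT category, AVG(price)
FROM sales
GROUP BY category
HAVING AVG(price) > 1250.26

Result:
  Food: avg=1442.81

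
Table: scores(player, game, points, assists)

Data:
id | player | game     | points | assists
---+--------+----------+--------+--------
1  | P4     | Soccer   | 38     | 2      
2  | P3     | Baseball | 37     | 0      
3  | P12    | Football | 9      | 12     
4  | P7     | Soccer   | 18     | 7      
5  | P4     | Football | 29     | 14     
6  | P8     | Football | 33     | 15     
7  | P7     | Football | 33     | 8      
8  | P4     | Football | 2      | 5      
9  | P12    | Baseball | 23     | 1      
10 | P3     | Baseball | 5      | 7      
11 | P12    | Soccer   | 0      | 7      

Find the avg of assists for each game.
SELECT game, AVG(assists) as result
FROM scores
GROUP BY game

Result:
  Baseball: 2.67
  Football: 10.80
  Soccer: 5.33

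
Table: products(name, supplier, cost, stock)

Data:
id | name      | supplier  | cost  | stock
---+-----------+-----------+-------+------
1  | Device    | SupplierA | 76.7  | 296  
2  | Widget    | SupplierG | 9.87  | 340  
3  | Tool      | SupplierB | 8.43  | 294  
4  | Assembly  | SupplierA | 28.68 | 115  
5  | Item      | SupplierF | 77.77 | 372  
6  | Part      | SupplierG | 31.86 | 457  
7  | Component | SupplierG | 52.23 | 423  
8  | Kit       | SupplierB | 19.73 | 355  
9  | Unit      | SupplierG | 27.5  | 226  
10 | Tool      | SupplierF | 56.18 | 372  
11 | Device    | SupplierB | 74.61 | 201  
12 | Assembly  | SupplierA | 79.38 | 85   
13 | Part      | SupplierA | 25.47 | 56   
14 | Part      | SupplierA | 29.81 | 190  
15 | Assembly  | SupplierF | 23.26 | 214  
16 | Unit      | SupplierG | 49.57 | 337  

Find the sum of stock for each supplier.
SELECT supplier, SUM(stock) as result
FROM products
GROUP BY supplier

Result:
  SupplierA: 742
  SupplierB: 850
  SupplierF: 958
  SupplierG: 1783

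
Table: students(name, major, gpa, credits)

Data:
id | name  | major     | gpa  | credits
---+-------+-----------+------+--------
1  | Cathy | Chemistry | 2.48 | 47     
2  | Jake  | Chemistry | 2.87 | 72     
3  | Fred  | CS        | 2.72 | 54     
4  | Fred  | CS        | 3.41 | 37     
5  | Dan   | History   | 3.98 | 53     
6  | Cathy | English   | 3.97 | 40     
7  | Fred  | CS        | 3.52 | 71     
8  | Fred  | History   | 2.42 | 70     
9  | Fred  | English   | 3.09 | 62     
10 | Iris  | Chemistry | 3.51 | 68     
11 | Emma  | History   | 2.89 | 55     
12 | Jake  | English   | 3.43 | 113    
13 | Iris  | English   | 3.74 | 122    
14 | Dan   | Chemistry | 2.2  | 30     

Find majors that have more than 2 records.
SELECT major, COUNT(*) as cnt
FROM students
GROUP BY major
HAVING COUNT(*) > 2

Result:
  CS: 3
  Chemistry: 4
  English: 4
  History: 3

Note: HAVING filters groups after aggregation, WHERE filters rows before.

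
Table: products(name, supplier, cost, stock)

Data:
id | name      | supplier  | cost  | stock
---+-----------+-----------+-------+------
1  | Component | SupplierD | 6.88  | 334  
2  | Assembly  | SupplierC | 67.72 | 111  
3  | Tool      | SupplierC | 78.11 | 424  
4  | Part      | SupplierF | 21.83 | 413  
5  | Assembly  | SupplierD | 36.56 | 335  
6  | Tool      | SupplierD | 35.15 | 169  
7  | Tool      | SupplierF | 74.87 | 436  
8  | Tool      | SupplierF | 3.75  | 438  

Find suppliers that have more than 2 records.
SELECT supplier, COUNT(*) as cnt
FROM products
GROUP BY supplier
HAVING COUNT(*) > 2

Result:
  SupplierD: 3
  SupplierF: 3

Note: HAVING filters groups after aggregation, WHERE filters rows before.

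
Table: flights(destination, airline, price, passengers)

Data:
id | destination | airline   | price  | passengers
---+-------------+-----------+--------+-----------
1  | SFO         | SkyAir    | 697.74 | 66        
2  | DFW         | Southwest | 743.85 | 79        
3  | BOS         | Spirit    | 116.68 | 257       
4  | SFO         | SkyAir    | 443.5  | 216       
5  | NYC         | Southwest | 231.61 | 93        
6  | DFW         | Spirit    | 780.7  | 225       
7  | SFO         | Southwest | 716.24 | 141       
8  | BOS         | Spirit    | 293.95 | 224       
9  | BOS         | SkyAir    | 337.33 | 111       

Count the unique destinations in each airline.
SELECT airline, COUNT(DISTINCT destination)
FROM flights
GROUP BY airline

Result:
  SkyAir: 2 distinct
  Southwest: 3 distinct
  Spirit: 2 distinct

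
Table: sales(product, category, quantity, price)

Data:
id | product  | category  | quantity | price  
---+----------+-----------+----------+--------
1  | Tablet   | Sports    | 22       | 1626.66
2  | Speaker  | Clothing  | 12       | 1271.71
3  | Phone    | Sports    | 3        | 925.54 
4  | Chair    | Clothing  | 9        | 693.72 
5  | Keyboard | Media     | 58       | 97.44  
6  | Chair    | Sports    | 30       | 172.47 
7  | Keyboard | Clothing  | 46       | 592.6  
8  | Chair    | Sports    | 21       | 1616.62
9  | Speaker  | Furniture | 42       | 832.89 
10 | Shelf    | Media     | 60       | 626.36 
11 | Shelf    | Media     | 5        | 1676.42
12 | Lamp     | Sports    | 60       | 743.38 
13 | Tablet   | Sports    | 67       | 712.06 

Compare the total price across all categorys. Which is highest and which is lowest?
SELECT category, SUM(price)
FROM sales
GROUP BY category
ORDER BY SUM(price)

All groups:
  Furniture: 832.89
  Media: 2400.22
  Clothing: 2558.03
  Sports: 5796.73

Highest: Sports (5796.73)
Lowest: Furniture (832.89)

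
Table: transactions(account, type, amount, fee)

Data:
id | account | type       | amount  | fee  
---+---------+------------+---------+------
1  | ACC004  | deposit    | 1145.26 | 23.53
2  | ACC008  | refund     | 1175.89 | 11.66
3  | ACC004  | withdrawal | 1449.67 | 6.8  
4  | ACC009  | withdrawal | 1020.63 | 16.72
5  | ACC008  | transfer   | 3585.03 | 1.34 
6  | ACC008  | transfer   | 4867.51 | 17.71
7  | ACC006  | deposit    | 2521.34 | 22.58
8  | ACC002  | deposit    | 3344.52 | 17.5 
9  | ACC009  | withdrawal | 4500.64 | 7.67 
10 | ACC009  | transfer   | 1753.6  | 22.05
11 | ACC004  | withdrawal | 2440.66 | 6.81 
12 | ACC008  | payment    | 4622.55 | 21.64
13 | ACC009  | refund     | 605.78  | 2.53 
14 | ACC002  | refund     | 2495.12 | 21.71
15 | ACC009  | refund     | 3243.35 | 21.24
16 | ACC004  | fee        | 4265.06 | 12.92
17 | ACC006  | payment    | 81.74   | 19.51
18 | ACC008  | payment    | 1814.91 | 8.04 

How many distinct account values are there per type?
SELECT type, COUNT(DISTINCT account)
FROM transactions
GROUP BY type

Result:
  deposit: 3 distinct
  fee: 1 distinct
  payment: 2 distinct
  refund: 3 distinct
  transfer: 2 distinct
  withdrawal: 2 distinct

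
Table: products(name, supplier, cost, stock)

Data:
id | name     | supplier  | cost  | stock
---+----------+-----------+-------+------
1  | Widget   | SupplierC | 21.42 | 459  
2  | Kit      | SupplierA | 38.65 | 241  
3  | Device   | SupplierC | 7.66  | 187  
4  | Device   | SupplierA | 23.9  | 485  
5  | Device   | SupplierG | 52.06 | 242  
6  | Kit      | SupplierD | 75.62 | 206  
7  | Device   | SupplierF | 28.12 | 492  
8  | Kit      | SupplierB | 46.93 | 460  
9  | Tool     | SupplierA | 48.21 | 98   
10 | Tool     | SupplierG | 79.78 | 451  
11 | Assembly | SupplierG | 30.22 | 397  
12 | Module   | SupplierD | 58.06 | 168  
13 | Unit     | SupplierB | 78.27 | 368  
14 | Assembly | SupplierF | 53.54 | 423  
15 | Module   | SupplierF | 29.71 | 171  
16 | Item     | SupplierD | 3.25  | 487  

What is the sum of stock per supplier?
SELECT supplier, SUM(stock) as result
FROM products
GROUP BY supplier

Result:
  SupplierA: 824
  SupplierB: 828
  SupplierC: 646
  SupplierD: 861
  SupplierF: 1086
  SupplierG: 1090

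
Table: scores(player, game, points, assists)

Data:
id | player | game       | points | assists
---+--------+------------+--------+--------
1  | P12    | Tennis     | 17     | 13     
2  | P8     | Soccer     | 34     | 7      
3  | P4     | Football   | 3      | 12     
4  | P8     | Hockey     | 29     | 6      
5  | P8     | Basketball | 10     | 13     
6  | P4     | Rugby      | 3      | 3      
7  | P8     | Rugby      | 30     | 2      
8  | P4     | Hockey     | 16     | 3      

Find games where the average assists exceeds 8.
SELECT game, AVG(assists)
FROM scores
GROUP BY game
HAVING AVG(assists) > 8

Result:
  Basketball: avg=13.00
  Football: avg=12.00
  Tennis: avg=13.00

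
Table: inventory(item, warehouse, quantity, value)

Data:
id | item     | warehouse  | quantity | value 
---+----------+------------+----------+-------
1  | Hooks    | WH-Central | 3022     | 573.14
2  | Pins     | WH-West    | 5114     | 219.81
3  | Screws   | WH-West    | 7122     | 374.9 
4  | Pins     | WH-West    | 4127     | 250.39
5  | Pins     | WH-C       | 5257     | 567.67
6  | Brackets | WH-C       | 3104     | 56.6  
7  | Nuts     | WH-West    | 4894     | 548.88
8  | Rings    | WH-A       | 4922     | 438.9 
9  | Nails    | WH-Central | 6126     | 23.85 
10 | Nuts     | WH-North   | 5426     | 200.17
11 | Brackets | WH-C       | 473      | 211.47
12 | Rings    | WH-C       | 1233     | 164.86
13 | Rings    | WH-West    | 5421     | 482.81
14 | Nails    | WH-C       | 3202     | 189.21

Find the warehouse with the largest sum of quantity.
SELECT warehouse, SUM(quantity) as val
FROM inventory
GROUP BY warehouse
ORDER BY val DESC
LIMIT 1

Result: WH-West with sum(quantity) = 26678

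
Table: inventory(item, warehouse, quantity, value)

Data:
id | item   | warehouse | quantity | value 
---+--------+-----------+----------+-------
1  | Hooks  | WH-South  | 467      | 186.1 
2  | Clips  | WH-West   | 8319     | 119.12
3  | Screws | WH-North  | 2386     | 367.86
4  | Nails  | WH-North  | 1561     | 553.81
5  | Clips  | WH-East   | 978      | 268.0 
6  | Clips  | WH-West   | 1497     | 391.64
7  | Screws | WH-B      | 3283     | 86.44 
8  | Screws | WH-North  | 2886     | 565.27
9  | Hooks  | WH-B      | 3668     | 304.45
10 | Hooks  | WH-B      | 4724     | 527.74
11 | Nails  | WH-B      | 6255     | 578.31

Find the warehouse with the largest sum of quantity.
SELECT warehouse, SUM(quantity) as val
FROM inventory
GROUP BY warehouse
ORDER BY val DESC
LIMIT 1

Result: WH-B with sum(quantity) = 17930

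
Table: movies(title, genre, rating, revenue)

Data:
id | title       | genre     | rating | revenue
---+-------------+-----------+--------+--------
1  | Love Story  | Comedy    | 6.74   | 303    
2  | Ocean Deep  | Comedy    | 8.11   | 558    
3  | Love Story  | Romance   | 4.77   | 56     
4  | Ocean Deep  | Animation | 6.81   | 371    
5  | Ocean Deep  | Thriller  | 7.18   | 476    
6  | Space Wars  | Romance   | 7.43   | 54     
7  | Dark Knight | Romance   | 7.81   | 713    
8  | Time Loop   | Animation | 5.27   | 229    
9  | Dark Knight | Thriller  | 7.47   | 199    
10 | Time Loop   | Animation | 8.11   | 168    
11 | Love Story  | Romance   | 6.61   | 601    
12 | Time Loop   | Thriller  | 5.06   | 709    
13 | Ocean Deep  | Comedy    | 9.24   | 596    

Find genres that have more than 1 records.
SELECT genre, COUNT(*) as cnt
FROM movies
GROUP BY genre
HAVING COUNT(*) > 1

Result:
  Animation: 3
  Comedy: 3
  Romance: 4
  Thriller: 3

Note: HAVING filters groups after aggregation, WHERE filters rows before.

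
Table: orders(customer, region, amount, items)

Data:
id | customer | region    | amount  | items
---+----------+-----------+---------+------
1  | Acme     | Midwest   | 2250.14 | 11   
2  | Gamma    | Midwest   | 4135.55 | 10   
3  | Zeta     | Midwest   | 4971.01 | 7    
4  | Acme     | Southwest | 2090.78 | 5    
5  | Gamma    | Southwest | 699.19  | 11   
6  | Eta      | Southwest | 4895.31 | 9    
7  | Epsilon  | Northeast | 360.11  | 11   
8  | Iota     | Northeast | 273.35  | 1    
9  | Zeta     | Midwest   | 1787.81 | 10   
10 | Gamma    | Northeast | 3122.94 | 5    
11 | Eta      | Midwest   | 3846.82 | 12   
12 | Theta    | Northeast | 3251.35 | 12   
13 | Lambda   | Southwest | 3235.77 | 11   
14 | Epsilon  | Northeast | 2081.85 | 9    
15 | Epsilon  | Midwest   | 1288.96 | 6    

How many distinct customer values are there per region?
SELECT region, COUNT(DISTINCT customer)
FROM orders
GROUP BY region

Result:
  Midwest: 5 distinct
  Northeast: 4 distinct
  Southwest: 4 distinct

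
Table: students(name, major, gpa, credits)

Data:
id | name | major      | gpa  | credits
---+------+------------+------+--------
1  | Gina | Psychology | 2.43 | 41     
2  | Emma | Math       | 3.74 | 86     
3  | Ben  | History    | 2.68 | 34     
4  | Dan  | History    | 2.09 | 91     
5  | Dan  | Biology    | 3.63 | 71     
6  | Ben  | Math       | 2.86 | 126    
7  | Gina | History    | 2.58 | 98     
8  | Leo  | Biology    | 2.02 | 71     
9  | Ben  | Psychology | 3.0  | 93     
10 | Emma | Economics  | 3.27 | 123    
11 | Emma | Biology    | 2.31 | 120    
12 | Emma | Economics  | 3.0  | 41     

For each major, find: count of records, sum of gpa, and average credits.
SELECT major,
       COUNT(*) as cnt,
       SUM(gpa) as total_gpa,
       AVG(credits) as avg_credits
FROM students
GROUP BY major

Result:
  Biology: 3 records, 7.96 total gpa, 87.33 avg credits
  Economics: 2 records, 6.27 total gpa, 82.00 avg credits
  History: 3 records, 7.35 total gpa, 74.33 avg credits
  Math: 2 records, 6.60 total gpa, 106.00 avg credits
  Psychology: 2 records, 5.43 total gpa, 67.00 avg credits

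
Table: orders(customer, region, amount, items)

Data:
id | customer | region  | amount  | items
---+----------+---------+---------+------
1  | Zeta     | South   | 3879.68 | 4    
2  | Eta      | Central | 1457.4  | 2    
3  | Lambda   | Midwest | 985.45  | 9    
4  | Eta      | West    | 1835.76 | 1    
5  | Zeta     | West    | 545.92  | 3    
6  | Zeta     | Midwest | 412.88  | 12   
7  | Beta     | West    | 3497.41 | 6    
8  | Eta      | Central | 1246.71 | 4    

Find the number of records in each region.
SELECT region, COUNT(*) as count
FROM orders
GROUP BY region

Result:
  Central: 2
  Midwest: 2
  South: 1
  West: 3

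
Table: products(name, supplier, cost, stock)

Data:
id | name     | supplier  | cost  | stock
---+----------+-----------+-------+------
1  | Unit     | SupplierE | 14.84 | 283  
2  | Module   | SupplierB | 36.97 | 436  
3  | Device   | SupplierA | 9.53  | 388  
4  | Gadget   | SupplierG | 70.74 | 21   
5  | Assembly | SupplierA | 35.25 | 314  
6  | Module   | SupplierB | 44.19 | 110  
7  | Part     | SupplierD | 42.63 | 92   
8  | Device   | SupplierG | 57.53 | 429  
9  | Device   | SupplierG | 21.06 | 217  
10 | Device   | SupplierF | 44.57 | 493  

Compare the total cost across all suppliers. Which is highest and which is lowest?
SELECT supplier, SUM(cost)
FROM products
GROUP BY supplier
ORDER BY SUM(cost)

All groups:
  SupplierE: 14.84
  SupplierD: 42.63
  SupplierF: 44.57
  SupplierA: 44.78
  SupplierB: 81.16
  SupplierG: 149.33

Highest: SupplierG (149.33)
Lowest: SupplierE (14.84)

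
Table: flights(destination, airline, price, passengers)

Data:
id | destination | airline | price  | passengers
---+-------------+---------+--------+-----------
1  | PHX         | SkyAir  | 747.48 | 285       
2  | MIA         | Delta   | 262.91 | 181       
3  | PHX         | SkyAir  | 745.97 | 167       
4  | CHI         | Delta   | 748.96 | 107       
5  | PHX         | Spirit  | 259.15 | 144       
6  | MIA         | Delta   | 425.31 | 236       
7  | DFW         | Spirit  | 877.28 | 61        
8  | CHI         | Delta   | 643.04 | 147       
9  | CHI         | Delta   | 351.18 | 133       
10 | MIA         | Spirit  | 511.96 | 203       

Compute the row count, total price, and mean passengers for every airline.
SELECT airline,
       COUNT(*) as cnt,
       SUM(price) as total_price,
       AVG(passengers) as avg_passengers
FROM flights
GROUP BY airline

Result:
  Delta: 5 records, 2431.40 total price, 160.80 avg passengers
  SkyAir: 2 records, 1493.45 total price, 226.00 avg passengers
  Spirit: 3 records, 1648.39 total price, 136.00 avg passengers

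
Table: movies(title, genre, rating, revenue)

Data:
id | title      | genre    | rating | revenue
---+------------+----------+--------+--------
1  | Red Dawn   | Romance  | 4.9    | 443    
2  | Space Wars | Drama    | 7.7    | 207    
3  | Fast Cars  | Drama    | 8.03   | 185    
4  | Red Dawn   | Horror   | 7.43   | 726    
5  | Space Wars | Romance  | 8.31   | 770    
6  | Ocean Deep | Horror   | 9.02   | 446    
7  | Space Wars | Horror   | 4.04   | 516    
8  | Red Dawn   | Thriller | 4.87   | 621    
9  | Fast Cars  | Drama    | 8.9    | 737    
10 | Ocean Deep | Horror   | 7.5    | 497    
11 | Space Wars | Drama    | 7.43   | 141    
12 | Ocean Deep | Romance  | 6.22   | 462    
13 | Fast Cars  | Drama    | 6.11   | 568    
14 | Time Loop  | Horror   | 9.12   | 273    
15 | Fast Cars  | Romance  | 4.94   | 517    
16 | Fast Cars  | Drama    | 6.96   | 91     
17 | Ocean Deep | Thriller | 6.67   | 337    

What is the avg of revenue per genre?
SELECT genre, AVG(revenue) as result
FROM movies
GROUP BY genre

Result:
  Drama: 321.50
  Horror: 491.60
  Romance: 548.00
  Thriller: 479.00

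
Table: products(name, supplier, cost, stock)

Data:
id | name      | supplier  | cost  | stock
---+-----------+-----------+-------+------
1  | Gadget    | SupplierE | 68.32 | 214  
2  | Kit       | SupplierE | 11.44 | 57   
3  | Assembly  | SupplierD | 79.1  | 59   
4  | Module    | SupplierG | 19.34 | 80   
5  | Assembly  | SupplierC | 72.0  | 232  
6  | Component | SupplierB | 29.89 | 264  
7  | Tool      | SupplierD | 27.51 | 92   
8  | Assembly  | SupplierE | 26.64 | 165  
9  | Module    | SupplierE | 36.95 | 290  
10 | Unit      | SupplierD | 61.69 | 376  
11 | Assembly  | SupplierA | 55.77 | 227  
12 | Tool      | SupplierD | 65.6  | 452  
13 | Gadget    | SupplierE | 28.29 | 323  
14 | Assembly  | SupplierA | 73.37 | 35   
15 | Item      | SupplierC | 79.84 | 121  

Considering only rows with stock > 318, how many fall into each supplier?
SELECT supplier, COUNT(*)
FROM products
WHERE stock > 318
GROUP BY supplier

Note: WHERE filters rows before grouping.

Result:
  SupplierD: 2
  SupplierE: 1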